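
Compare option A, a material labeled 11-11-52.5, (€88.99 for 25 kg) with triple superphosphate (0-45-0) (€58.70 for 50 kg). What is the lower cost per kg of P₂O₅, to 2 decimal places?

option A: P₂O₅ per bag = 25 × 11% = 2.75 kg; cost = 88.99 / 2.75 = €32.3600/kg P₂O₅.
triple superphosphate: P₂O₅ per bag = 50 × 45% = 22.5 kg; cost = 58.70 / 22.5 = €2.6089/kg P₂O₅.
triple superphosphate is cheaper.

€2.61 per kg P₂O₅ (triple superphosphate)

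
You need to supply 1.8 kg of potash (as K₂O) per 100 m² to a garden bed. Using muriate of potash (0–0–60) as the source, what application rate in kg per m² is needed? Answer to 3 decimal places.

Product per 100 m² = 1.8 / 60% = 3 kg.
Convert to per m²: 3 × 0.01 = 0.03 kg.

0.030 kg of product per sq m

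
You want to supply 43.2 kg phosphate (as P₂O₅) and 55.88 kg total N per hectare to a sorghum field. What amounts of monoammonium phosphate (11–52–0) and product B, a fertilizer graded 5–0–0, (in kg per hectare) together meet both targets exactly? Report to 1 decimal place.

83.1 kg monoammonium phosphate, 934.8 kg product B

With a, b = kg per hectare of monoammonium phosphate and product B:
P₂O₅: 0.52·a + 0·b = 43.2
N: 0.11·a + 0.05·b = 55.88
From row1: a = (43.2 − 0·b) / 0.52.
Into row2: 0.11·(43.2 − 0·b)/0.52 + 0.05·b = 55.88 → b = 934.831, a = 83.0769.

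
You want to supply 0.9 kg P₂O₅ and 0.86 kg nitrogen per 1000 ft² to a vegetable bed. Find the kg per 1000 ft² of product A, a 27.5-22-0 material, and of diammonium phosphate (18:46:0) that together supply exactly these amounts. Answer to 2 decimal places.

2.69 kg product A, 0.67 kg diammonium phosphate

With a, b = kg per 1000 ft² of product A and diammonium phosphate:
P₂O₅: 0.22·a + 0.46·b = 0.9
N: 0.275·a + 0.18·b = 0.86
Solving simultaneously: a = 2.68815, b = 0.670886.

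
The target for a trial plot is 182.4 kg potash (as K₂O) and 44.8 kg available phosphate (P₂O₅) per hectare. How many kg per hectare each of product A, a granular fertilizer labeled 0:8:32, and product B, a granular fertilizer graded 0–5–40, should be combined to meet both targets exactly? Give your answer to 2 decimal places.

550.00 kg product A, 16.00 kg product B

Let a = kg of product A, b = kg of product B (per hectare).
K₂O: 0.32·a + 0.4·b = 182.4
P₂O₅: 0.08·a + 0.05·b = 44.8
From row1: a = (182.4 − 0.4·b) / 0.32.
Into row2: 0.08·(182.4 − 0.4·b)/0.32 + 0.05·b = 44.8 → b = 16, a = 550.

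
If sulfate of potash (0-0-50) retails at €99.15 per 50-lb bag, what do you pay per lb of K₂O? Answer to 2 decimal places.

K₂O in bag = 50 × 50% = 25 lb.
Cost per lb K₂O = €99.15 / 25 = €3.9660.

€3.97 per lb K₂O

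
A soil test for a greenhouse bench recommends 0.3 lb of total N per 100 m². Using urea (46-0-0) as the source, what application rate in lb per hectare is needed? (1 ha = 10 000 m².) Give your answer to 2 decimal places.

65.22 lb of product per hectare

Product per 100 m² = 0.3 / 46% = 0.652174 lb.
Convert to per hectare: 0.652174 × 100 = 65.2174 lb.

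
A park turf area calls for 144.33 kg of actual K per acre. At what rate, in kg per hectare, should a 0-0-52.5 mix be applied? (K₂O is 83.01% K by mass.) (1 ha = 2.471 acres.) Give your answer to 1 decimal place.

818.4 kg of product per hectare

As K₂O: 144.33 / 0.8301 = 173.871 kg per acre.
Product per acre = 173.871 / 52.5% = 331.182 kg.
Convert to per hectare: 331.182 × 2.471 = 818.351 kg.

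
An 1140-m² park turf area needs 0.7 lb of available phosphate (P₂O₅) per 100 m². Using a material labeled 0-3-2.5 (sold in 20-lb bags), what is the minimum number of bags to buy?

Product per 100 m² = 0.7 / 3% = 23.3333 lb.
Total product = 23.3333 × 1140 / 100 = 266 lb.
Bags = ⌈266 / 20⌉ = 14.

14 bags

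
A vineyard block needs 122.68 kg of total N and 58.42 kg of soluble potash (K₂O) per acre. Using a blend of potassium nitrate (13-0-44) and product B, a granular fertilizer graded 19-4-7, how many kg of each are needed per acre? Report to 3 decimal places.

With a, b = kg per acre of potassium nitrate and product B:
N: 0.13·a + 0.19·b = 122.68
K₂O: 0.44·a + 0.07·b = 58.42
Eliminate a: (row1) − 0.13/0.44·(row2) → 0.169318·b = 105.42, so b = 622.6121.
Back-substitute: a = (122.68 − 0.19·622.6121) / 0.13 = 33.7208.

33.721 kg potassium nitrate, 622.612 kg product B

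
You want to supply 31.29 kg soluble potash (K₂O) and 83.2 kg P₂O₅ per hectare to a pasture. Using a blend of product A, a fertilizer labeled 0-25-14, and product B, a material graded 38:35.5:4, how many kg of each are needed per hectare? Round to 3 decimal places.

Per-hectare balance (a = product A, b = product B):
K₂O: 0.14·a + 0.04·b = 31.29
P₂O₅: 0.25·a + 0.355·b = 83.2
Eliminate b: (row1) − 0.04/0.355·(row2) → 0.111831·a = 21.9154, so a = 195.9685.
Then b = (83.2 − 0.25·195.9685) / 0.355 = 96.3602.

195.969 kg product A, 96.360 kg product B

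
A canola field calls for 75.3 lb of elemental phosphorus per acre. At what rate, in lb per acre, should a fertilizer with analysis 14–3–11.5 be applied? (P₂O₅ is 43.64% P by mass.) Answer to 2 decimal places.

As P₂O₅: 75.3 / 0.4364 = 172.548 lb per acre.
Product per acre = 172.548 / 3% = 5751.604 lb.

5751.60 lb of product per acre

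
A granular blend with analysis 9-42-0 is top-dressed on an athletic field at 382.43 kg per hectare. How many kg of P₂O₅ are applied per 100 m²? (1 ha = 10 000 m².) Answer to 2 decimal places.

P₂O₅ per hectare = 382.43 × 42% = 160.621 kg.
Convert to per 100 m²: 160.621 × 0.01 = 1.60621 kg.

1.61 kg P₂O₅ per hundred sq m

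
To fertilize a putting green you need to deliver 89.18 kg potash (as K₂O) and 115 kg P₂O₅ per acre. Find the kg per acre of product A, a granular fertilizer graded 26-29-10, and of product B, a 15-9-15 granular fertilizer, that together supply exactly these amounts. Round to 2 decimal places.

Let a = kg of product A, b = kg of product B (per acre).
K₂O: 0.1·a + 0.15·b = 89.18
P₂O₅: 0.29·a + 0.09·b = 115
Solving simultaneously: a = 267.357, b = 416.296.

267.36 kg product A, 416.30 kg product B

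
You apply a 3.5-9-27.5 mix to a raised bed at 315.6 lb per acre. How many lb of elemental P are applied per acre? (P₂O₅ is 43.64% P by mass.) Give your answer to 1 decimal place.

12.4 lb P per acre

P₂O₅ per acre = 315.6 × 9% = 28.404 lb.
Elemental P = 28.404 × 0.4364 = 12.3955 lb per acre.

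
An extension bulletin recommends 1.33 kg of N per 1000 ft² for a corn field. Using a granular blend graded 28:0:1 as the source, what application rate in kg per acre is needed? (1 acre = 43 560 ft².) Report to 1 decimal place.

Product per 1000 ft² = 1.33 / 28% = 4.75 kg.
Convert to per acre: 4.75 × 43.56 = 206.91 kg.

206.9 kg of product per acre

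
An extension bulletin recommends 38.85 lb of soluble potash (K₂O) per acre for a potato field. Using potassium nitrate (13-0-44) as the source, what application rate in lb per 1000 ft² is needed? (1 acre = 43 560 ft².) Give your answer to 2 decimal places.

2.03 lb of product per thousand sq ft

Product per acre = 38.85 / 44% = 88.2955 lb.
Convert to per 1000 ft²: 88.2955 × 0.0229568 = 2.02698 lb.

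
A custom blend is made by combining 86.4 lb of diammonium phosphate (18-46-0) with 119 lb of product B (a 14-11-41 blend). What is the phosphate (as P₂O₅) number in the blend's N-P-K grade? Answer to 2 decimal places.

25.72% P₂O₅

Total mass = 86.4 + 119 = 205.4 lb.
P₂O₅ mass = 46%×86.4 + 11%×119 = 52.834 lb.
% P₂O₅ = 52.834 / 205.4 = 25.7225%.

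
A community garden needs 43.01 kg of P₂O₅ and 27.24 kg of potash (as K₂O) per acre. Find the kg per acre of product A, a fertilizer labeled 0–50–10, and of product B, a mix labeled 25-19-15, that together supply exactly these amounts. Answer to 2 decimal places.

22.78 kg product A, 166.41 kg product B

Let a = kg of product A, b = kg of product B (per acre).
P₂O₅: 0.5·a + 0.19·b = 43.01
K₂O: 0.1·a + 0.15·b = 27.24
Eliminate a: (row1) − 0.5/0.1·(row2) → -0.56·b = -93.19, so b = 166.411.
Back-substitute: a = (43.01 − 0.19·166.411) / 0.5 = 22.7839.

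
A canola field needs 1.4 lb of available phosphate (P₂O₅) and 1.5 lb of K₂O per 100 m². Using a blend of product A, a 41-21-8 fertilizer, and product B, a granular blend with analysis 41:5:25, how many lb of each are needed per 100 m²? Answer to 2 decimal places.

Let a = lb of product A, b = lb of product B (per 100 m²).
P₂O₅: 0.21·a + 0.05·b = 1.4
K₂O: 0.08·a + 0.25·b = 1.5
Solving simultaneously: a = 5.6701, b = 4.18557.

5.67 lb product A, 4.19 lb product B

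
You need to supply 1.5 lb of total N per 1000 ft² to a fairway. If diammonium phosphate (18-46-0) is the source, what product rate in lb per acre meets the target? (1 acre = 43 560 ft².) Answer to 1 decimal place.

Product per 1000 ft² = 1.5 / 18% = 8.33333 lb.
Convert to per acre: 8.33333 × 43.56 = 363 lb.

363.0 lb of product per acre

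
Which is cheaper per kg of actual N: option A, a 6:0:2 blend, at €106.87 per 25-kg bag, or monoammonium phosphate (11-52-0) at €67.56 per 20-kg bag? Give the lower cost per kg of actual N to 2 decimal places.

€30.71 per kg N (monoammonium phosphate)

option A: N per bag = 25 × 6% = 1.5 kg; cost = 106.87 / 1.5 = €71.2467/kg N.
monoammonium phosphate: N per bag = 20 × 11% = 2.2 kg; cost = 67.56 / 2.2 = €30.7091/kg N.
monoammonium phosphate is cheaper.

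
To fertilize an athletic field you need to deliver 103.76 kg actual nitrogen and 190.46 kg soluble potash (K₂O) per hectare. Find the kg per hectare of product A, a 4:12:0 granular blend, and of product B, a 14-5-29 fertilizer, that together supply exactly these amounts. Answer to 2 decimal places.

Let a = kg of product A, b = kg of product B (per hectare).
N: 0.04·a + 0.14·b = 103.76
K₂O: 0·a + 0.29·b = 190.46
Solving simultaneously: a = 295.3448, b = 656.759.

295.34 kg product A, 656.76 kg product B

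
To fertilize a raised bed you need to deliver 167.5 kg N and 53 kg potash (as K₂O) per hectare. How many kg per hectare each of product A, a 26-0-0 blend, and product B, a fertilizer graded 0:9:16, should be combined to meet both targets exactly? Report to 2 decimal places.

644.23 kg product A, 331.25 kg product B

Let a = kg of product A, b = kg of product B (per hectare).
N: 0.26·a + 0·b = 167.5
K₂O: 0·a + 0.16·b = 53
Solving simultaneously: a = 644.231, b = 331.25.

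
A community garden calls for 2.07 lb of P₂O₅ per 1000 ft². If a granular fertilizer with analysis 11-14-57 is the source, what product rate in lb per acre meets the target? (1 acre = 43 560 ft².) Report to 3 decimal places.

644.066 lb of product per acre

Product per 1000 ft² = 2.07 / 14% = 14.7857 lb.
Convert to per acre: 14.7857 × 43.56 = 644.0657 lb.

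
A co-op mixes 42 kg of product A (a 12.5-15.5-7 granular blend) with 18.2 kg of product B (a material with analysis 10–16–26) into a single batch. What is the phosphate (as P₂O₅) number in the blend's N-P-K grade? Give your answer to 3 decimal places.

Total mass = 42 + 18.2 = 60.2 kg.
P₂O₅ mass = 15.5%×42 + 16%×18.2 = 9.422 kg.
% P₂O₅ = 9.422 / 60.2 = 15.6512%.

15.651% P₂O₅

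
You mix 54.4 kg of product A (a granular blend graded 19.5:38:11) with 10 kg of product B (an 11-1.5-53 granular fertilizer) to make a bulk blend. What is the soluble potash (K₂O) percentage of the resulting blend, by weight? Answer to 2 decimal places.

17.52% K₂O

Total mass = 54.4 + 10 = 64.4 kg.
K₂O mass = 11%×54.4 + 53%×10 = 11.284 kg.
% K₂O = 11.284 / 64.4 = 17.5217%.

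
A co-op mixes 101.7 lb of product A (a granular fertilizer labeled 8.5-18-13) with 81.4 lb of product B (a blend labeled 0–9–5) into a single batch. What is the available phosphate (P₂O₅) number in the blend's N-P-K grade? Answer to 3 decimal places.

13.999% P₂O₅

Total mass = 101.7 + 81.4 = 183.1 lb.
P₂O₅ mass = 18%×101.7 + 9%×81.4 = 25.632 lb.
% P₂O₅ = 25.632 / 183.1 = 13.9989%.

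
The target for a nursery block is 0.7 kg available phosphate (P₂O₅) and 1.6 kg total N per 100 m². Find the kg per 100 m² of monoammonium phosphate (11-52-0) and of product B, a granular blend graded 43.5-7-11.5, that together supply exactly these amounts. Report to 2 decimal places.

Per-100 m² balance (a = monoammonium phosphate, b = product B):
P₂O₅: 0.52·a + 0.07·b = 0.7
N: 0.11·a + 0.435·b = 1.6
Eliminate b: (row1) − 0.07/0.435·(row2) → 0.502299·a = 0.442529, so a = 0.881007.
Then b = (1.6 − 0.11·0.881007) / 0.435 = 3.45538.

0.88 kg monoammonium phosphate, 3.46 kg product B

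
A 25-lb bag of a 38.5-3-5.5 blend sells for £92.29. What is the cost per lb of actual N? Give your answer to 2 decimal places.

£9.59 per lb N

N in bag = 25 × 38.5% = 9.625 lb.
Cost per lb N = £92.29 / 9.625 = £9.5886.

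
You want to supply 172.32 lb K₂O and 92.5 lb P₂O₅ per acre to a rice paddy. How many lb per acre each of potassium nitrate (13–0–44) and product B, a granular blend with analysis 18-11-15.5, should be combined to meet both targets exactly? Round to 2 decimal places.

With a, b = lb per acre of potassium nitrate and product B:
K₂O: 0.44·a + 0.155·b = 172.32
P₂O₅: 0·a + 0.11·b = 92.5
Solving simultaneously: a = 95.407, b = 840.909.

95.41 lb potassium nitrate, 840.91 lb product B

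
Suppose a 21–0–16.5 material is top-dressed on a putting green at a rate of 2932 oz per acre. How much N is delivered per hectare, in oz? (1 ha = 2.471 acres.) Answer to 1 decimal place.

nitrogen per acre = 2932 × 21% = 615.72 oz.
Convert to per hectare: 615.72 × 2.471 = 1521.44 oz.

1521.4 oz N per hectare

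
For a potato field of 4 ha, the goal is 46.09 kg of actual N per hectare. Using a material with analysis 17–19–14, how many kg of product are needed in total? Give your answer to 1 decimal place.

1084.5 kg

Product per hectare = 46.09 / 17% = 271.118 kg.
Total product = 271.118 × 4 = 1084.47 kg.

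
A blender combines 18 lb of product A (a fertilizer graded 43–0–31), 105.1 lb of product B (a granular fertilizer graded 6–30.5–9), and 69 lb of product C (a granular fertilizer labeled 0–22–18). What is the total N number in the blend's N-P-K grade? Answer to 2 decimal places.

7.31% N

Total mass = 18 + 105.1 + 69 = 192.1 lb.
N mass = 43%×18 + 6%×105.1 + 0%×69 = 14.046 lb.
% N = 14.046 / 192.1 = 7.31182%.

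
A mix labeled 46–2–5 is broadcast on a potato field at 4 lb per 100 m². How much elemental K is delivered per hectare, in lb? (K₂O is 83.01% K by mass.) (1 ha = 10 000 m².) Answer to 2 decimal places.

K₂O per 100 m² = 4 × 5% = 0.2 lb.
Elemental K = 0.2 × 0.8301 = 0.16602 lb per 100 m².
Convert to per hectare: 0.16602 × 100 = 16.602 lb.

16.60 lb K per hectare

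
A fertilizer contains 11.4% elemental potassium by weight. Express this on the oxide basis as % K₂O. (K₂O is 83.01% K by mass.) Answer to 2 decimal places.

%K₂O = 11.4 / 0.8301 = 13.7333%.

13.73% K₂O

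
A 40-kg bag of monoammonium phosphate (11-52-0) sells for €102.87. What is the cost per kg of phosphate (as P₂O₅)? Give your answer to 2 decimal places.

€4.95 per kg P₂O₅

P₂O₅ in bag = 40 × 52% = 20.8 kg.
Cost per kg P₂O₅ = €102.87 / 20.8 = €4.9457.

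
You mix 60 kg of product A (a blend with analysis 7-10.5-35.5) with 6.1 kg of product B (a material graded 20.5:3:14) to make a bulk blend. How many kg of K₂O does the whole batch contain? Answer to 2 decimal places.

K₂O mass = 35.5%×60 + 14%×6.1 = 22.154 kg.

22.15 kg K₂O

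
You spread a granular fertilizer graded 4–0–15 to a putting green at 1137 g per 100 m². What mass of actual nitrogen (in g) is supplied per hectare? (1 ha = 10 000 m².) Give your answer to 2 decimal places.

nitrogen per 100 m² = 1137 × 4% = 45.48 g.
Convert to per hectare: 45.48 × 100 = 4548 g.

4548.00 g N per hectare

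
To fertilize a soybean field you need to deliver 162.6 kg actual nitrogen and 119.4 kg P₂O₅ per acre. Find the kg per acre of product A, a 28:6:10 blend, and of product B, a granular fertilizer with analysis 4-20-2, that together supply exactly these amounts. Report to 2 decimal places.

Let a = kg of product A, b = kg of product B (per acre).
N: 0.28·a + 0.04·b = 162.6
P₂O₅: 0.06·a + 0.2·b = 119.4
Eliminate a: (row1) − 0.28/0.06·(row2) → -0.893333·b = -394.6, so b = 441.716.
Back-substitute: a = (162.6 − 0.04·441.716) / 0.28 = 517.612.

517.61 kg product A, 441.72 kg product B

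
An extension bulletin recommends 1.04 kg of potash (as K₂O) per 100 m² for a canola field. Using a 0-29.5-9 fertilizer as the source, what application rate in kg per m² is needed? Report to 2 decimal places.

0.12 kg of product per sq m

Product per 100 m² = 1.04 / 9% = 11.5556 kg.
Convert to per m²: 11.5556 × 0.01 = 0.115556 kg.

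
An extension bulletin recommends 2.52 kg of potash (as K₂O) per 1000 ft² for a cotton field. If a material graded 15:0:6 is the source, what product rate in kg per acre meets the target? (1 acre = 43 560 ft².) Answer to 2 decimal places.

1829.52 kg of product per acre

Product per 1000 ft² = 2.52 / 6% = 42 kg.
Convert to per acre: 42 × 43.56 = 1829.52 kg.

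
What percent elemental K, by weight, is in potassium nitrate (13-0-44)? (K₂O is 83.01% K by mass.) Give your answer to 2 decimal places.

36.52% K

%K = 44 × 0.8301 = 36.5244%.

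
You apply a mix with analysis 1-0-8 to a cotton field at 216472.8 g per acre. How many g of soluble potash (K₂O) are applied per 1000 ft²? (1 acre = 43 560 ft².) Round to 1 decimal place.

K₂O per acre = 216472.8 × 8% = 17317.8 g.
Convert to per 1000 ft²: 17317.8 × 0.0229568 = 397.563 g.

397.6 g K₂O per thousand sq ft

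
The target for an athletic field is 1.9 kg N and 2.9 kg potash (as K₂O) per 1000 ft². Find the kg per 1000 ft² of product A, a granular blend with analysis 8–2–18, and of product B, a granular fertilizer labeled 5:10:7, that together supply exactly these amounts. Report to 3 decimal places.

Let a = kg of product A, b = kg of product B (per 1000 ft²).
N: 0.08·a + 0.05·b = 1.9
K₂O: 0.18·a + 0.07·b = 2.9
Eliminate b: (row1) − 0.05/0.07·(row2) → -0.0485714·a = -0.171429, so a = 3.52941.
Then b = (2.9 − 0.18·3.52941) / 0.07 = 32.3529.

3.529 kg product A, 32.353 kg product B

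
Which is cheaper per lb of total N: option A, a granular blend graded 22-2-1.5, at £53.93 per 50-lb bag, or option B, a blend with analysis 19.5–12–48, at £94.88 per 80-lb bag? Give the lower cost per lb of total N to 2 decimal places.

option A: N per bag = 50 × 22% = 11 lb; cost = 53.93 / 11 = £4.9027/lb N.
option B: N per bag = 80 × 19.5% = 15.6 lb; cost = 94.88 / 15.6 = £6.0821/lb N.
option A is cheaper.

£4.90 per lb N (option A)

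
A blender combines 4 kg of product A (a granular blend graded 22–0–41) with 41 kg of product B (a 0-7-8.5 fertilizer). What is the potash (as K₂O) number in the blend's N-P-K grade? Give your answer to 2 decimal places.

Total mass = 4 + 41 = 45 kg.
K₂O mass = 41%×4 + 8.5%×41 = 5.125 kg.
% K₂O = 5.125 / 45 = 11.3889%.

11.39% K₂O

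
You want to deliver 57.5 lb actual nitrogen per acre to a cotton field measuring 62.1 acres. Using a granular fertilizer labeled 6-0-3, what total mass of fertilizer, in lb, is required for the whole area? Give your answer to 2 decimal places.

59512.50 lb

Product per acre = 57.5 / 6% = 958.333 lb.
Total product = 958.333 × 62.1 = 59512.5 lb.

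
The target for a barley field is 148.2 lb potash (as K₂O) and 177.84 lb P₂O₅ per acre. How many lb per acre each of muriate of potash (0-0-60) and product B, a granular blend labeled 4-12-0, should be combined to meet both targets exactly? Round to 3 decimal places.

Let a = lb of muriate of potash, b = lb of product B (per acre).
K₂O: 0.6·a + 0·b = 148.2
P₂O₅: 0·a + 0.12·b = 177.84
Solving simultaneously: a = 247, b = 1482.

247.000 lb muriate of potash, 1482.000 lb product B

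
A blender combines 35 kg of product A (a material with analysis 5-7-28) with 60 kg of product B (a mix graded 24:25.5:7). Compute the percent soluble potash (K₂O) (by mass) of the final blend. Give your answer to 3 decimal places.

14.737% K₂O

Total mass = 35 + 60 = 95 kg.
K₂O mass = 28%×35 + 7%×60 = 14 kg.
% K₂O = 14 / 95 = 14.7368%.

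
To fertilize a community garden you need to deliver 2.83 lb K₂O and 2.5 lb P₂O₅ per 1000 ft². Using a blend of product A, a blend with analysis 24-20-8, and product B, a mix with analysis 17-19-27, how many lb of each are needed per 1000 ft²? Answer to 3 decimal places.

3.539 lb product A, 9.433 lb product B

Let a = lb of product A, b = lb of product B (per 1000 ft²).
K₂O: 0.08·a + 0.27·b = 2.83
P₂O₅: 0.2·a + 0.19·b = 2.5
Eliminate a: (row1) − 0.08/0.2·(row2) → 0.194·b = 1.83, so b = 9.43299.
Back-substitute: a = (2.83 − 0.27·9.43299) / 0.08 = 3.53866.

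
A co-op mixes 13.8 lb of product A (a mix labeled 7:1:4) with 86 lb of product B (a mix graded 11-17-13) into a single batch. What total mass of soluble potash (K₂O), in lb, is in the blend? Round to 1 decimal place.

11.7 lb K₂O

K₂O mass = 4%×13.8 + 13%×86 = 11.732 lb.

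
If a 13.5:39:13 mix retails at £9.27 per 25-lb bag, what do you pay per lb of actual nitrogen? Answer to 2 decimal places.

£2.75 per lb N

N in bag = 25 × 13.5% = 3.375 lb.
Cost per lb N = £9.27 / 3.375 = £2.7467.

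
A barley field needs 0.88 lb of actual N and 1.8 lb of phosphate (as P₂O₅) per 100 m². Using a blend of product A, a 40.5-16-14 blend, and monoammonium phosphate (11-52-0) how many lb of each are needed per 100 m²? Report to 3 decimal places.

Let a = lb of product A, b = lb of monoammonium phosphate (per 100 m²).
N: 0.405·a + 0.11·b = 0.88
P₂O₅: 0.16·a + 0.52·b = 1.8
Eliminate a: (row1) − 0.405/0.16·(row2) → -1.20625·b = -3.67625, so b = 3.04767.
Back-substitute: a = (0.88 − 0.11·3.04767) / 0.405 = 1.34508.

1.345 lb product A, 3.048 lb monoammonium phosphate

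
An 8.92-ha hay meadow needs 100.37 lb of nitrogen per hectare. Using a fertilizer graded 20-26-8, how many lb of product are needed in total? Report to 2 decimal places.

4476.50 lb

Product per hectare = 100.37 / 20% = 501.85 lb.
Total product = 501.85 × 8.92 = 4476.502 lb.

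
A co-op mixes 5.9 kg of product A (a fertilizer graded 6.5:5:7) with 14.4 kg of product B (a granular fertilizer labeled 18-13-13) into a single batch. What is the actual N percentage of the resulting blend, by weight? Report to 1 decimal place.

Total mass = 5.9 + 14.4 = 20.3 kg.
N mass = 6.5%×5.9 + 18%×14.4 = 2.9755 kg.
% N = 2.9755 / 20.3 = 14.6576%.

14.7% N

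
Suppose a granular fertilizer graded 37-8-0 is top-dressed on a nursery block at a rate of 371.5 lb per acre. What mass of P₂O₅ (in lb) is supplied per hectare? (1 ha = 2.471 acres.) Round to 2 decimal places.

P₂O₅ per acre = 371.5 × 8% = 29.72 lb.
Convert to per hectare: 29.72 × 2.471 = 73.4381 lb.

73.44 lb P₂O₅ per hectare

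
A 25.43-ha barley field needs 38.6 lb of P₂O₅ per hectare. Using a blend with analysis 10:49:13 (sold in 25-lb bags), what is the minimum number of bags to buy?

81 bags

Product per hectare = 38.6 / 49% = 78.7755 lb.
Total product = 78.7755 × 25.43 = 2003.26 lb.
Bags = ⌈2003.26 / 25⌉ = 81.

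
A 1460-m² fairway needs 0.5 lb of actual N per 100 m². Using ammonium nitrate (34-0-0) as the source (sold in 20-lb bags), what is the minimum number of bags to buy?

2 bags

Product per 100 m² = 0.5 / 34% = 1.47059 lb.
Total product = 1.47059 × 1460 / 100 = 21.4706 lb.
Bags = ⌈21.4706 / 20⌉ = 2.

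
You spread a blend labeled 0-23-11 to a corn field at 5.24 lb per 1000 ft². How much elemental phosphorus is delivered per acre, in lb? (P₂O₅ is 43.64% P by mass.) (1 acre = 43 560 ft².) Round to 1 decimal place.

P₂O₅ per 1000 ft² = 5.24 × 23% = 1.2052 lb.
Elemental P = 1.2052 × 0.4364 = 0.525949 lb per 1000 ft².
Convert to per acre: 0.525949 × 43.56 = 22.9104 lb.

22.9 lb P per acre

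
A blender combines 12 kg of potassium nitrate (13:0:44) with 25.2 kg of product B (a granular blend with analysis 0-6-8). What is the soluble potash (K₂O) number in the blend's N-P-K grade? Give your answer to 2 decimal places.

Total mass = 12 + 25.2 = 37.2 kg.
K₂O mass = 44%×12 + 8%×25.2 = 7.296 kg.
% K₂O = 7.296 / 37.2 = 19.6129%.

19.61% K₂O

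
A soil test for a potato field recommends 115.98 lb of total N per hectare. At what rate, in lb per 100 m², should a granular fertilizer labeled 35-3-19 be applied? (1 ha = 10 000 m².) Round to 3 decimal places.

3.314 lb of product per hundred sq m

Product per hectare = 115.98 / 35% = 331.371 lb.
Convert to per 100 m²: 331.371 × 0.01 = 3.31371 lb.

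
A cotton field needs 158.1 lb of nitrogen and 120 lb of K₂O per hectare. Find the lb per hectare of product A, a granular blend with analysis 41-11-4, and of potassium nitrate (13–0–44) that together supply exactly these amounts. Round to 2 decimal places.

Let a = lb of product A, b = lb of potassium nitrate (per hectare).
N: 0.41·a + 0.13·b = 158.1
K₂O: 0.04·a + 0.44·b = 120
Eliminate b: (row1) − 0.13/0.44·(row2) → 0.398182·a = 122.645, so a = 308.014.
Then b = (120 − 0.04·308.014) / 0.44 = 244.726.

308.01 lb product A, 244.73 lb potassium nitrate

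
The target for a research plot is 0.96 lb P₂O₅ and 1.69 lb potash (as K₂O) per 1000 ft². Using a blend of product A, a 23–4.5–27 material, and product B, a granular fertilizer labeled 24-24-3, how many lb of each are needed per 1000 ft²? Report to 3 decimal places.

Let a = lb of product A, b = lb of product B (per 1000 ft²).
P₂O₅: 0.045·a + 0.24·b = 0.96
K₂O: 0.27·a + 0.03·b = 1.69
Solving simultaneously: a = 5.93853, b = 2.88652.

5.939 lb product A, 2.887 lb product B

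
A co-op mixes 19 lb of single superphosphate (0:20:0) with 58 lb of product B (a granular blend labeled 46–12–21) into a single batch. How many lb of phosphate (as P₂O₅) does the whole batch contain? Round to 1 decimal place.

10.8 lb P₂O₅

P₂O₅ mass = 20%×19 + 12%×58 = 10.76 lb.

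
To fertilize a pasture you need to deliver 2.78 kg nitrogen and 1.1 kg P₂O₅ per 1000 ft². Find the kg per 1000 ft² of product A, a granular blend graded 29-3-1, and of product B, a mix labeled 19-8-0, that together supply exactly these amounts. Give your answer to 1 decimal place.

Let a = kg of product A, b = kg of product B (per 1000 ft²).
N: 0.29·a + 0.19·b = 2.78
P₂O₅: 0.03·a + 0.08·b = 1.1
Eliminate b: (row1) − 0.19/0.08·(row2) → 0.21875·a = 0.1675, so a = 0.765714.
Then b = (1.1 − 0.03·0.765714) / 0.08 = 13.4629.

0.8 kg product A, 13.5 kg product B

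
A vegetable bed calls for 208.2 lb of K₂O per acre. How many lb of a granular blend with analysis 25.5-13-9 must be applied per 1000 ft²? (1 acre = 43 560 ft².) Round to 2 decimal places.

53.11 lb of product per thousand sq ft

Product per acre = 208.2 / 9% = 2313.33 lb.
Convert to per 1000 ft²: 2313.33 × 0.0229568 = 53.1068 lb.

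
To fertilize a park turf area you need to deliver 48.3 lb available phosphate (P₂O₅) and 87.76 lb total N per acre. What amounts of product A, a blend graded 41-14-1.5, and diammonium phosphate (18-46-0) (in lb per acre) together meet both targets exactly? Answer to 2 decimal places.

Per-acre balance (a = product A, b = diammonium phosphate):
P₂O₅: 0.14·a + 0.46·b = 48.3
N: 0.41·a + 0.18·b = 87.76
Solving simultaneously: a = 193.853, b = 46.0012.

193.85 lb product A, 46.00 lb diammonium phosphate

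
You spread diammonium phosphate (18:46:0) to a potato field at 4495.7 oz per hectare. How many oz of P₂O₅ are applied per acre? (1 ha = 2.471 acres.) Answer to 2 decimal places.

P₂O₅ per hectare = 4495.7 × 46% = 2068.02 oz.
Convert to per acre: 2068.02 × 0.404694 = 836.917 oz.

836.92 oz P₂O₅ per acre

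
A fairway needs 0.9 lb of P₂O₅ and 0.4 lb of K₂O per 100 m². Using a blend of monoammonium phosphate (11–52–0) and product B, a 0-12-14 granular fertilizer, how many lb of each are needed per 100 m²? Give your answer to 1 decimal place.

Per-100 m² balance (a = monoammonium phosphate, b = product B):
P₂O₅: 0.52·a + 0.12·b = 0.9
K₂O: 0·a + 0.14·b = 0.4
Solving simultaneously: a = 1.07143, b = 2.85714.

1.1 lb monoammonium phosphate, 2.9 lb product B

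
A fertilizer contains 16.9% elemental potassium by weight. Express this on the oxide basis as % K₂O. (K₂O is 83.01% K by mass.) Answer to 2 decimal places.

20.36% K₂O

%K₂O = 16.9 / 0.8301 = 20.359%.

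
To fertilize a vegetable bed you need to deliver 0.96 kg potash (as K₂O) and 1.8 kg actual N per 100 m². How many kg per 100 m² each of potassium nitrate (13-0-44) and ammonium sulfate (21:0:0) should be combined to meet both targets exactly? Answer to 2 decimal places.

2.18 kg potassium nitrate, 7.22 kg ammonium sulfate

Let a = kg of potassium nitrate, b = kg of ammonium sulfate (per 100 m²).
K₂O: 0.44·a + 0·b = 0.96
N: 0.13·a + 0.21·b = 1.8
Solving simultaneously: a = 2.18182, b = 7.22078.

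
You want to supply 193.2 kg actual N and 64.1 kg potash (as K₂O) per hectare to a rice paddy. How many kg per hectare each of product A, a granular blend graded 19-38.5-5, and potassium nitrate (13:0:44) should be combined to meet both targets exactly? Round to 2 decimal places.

994.49 kg product A, 32.67 kg potassium nitrate

Let a = kg of product A, b = kg of potassium nitrate (per hectare).
N: 0.19·a + 0.13·b = 193.2
K₂O: 0.05·a + 0.44·b = 64.1
Eliminate a: (row1) − 0.19/0.05·(row2) → -1.542·b = -50.38, so b = 32.6719.
Back-substitute: a = (193.2 − 0.13·32.6719) / 0.19 = 994.488.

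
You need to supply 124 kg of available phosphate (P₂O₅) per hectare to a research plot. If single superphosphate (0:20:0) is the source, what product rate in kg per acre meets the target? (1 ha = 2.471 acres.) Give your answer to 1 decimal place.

Product per hectare = 124 / 20% = 620 kg.
Convert to per acre: 620 × 0.404694 = 250.911 kg.

250.9 kg of product per acre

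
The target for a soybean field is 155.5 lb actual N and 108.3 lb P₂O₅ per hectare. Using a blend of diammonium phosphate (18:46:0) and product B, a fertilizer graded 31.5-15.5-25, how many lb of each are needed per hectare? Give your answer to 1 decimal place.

With a, b = lb per hectare of diammonium phosphate and product B:
N: 0.18·a + 0.315·b = 155.5
P₂O₅: 0.46·a + 0.155·b = 108.3
Solving simultaneously: a = 85.5726, b = 444.752.

85.6 lb diammonium phosphate, 444.8 lb product B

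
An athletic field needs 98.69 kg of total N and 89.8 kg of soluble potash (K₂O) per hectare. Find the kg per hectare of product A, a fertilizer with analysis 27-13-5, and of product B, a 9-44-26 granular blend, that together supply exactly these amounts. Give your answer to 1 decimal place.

Per-hectare balance (a = product A, b = product B):
N: 0.27·a + 0.09·b = 98.69
K₂O: 0.05·a + 0.26·b = 89.8
Eliminate a: (row1) − 0.27/0.05·(row2) → -1.314·b = -386.23, so b = 293.935.
Back-substitute: a = (98.69 − 0.09·293.935) / 0.27 = 267.54.

267.5 kg product A, 293.9 kg product B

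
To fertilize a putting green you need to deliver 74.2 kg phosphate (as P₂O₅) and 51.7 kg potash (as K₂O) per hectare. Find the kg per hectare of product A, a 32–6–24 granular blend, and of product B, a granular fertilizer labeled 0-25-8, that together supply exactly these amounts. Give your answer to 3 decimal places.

Let a = kg of product A, b = kg of product B (per hectare).
P₂O₅: 0.06·a + 0.25·b = 74.2
K₂O: 0.24·a + 0.08·b = 51.7
Eliminate b: (row1) − 0.25/0.08·(row2) → -0.69·a = -87.3625, so a = 126.6123.
Then b = (51.7 − 0.24·126.6123) / 0.08 = 266.41304.

126.612 kg product A, 266.413 kg product B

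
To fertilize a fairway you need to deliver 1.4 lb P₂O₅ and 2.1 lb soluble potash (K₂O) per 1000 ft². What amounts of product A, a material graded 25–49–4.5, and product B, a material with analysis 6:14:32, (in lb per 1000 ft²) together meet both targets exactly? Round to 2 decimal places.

1.02 lb product A, 6.42 lb product B

Per-1000 ft² balance (a = product A, b = product B):
P₂O₅: 0.49·a + 0.14·b = 1.4
K₂O: 0.045·a + 0.32·b = 2.1
Solving simultaneously: a = 1.02326, b = 6.4186.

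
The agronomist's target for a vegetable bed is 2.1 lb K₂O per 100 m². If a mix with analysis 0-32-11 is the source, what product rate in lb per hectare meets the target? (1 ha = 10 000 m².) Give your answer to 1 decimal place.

1909.1 lb of product per hectare

Product per 100 m² = 2.1 / 11% = 19.0909 lb.
Convert to per hectare: 19.0909 × 100 = 1909.09 lb.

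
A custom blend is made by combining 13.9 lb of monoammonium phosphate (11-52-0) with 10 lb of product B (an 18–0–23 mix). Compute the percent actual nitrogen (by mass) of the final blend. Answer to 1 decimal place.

Total mass = 13.9 + 10 = 23.9 lb.
N mass = 11%×13.9 + 18%×10 = 3.329 lb.
% N = 3.329 / 23.9 = 13.9289%.

13.9% N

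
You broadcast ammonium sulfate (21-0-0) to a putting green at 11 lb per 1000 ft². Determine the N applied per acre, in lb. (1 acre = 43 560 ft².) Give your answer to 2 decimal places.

nitrogen per 1000 ft² = 11 × 21% = 2.31 lb.
Convert to per acre: 2.31 × 43.56 = 100.624 lb.

100.62 lb N per acre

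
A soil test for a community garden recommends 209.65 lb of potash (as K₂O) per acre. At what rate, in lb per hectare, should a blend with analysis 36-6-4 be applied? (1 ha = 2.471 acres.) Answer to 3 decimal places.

Product per acre = 209.65 / 4% = 5241.25 lb.
Convert to per hectare: 5241.25 × 2.471 = 12951.1287 lb.

12951.129 lb of product per hectare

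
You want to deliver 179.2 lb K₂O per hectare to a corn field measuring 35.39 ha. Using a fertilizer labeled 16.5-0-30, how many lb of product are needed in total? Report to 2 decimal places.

Product per hectare = 179.2 / 30% = 597.333 lb.
Total product = 597.333 × 35.39 = 21139.627 lb.

21139.63 lb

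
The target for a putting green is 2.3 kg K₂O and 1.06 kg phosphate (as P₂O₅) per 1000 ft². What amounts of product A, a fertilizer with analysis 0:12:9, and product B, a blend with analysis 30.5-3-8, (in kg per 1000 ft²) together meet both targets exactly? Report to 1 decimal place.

With a, b = kg per 1000 ft² of product A and product B:
K₂O: 0.09·a + 0.08·b = 2.3
P₂O₅: 0.12·a + 0.03·b = 1.06
From row1: a = (2.3 − 0.08·b) / 0.09.
Into row2: 0.12·(2.3 − 0.08·b)/0.09 + 0.03·b = 1.06 → b = 26.1739, a = 2.28986.

2.3 kg product A, 26.2 kg product B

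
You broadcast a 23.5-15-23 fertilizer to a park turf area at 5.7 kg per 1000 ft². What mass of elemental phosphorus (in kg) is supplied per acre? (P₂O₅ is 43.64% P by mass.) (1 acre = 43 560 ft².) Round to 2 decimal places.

P₂O₅ per 1000 ft² = 5.7 × 15% = 0.855 kg.
Elemental P = 0.855 × 0.4364 = 0.373122 kg per 1000 ft².
Convert to per acre: 0.373122 × 43.56 = 16.2532 kg.

16.25 kg P per acre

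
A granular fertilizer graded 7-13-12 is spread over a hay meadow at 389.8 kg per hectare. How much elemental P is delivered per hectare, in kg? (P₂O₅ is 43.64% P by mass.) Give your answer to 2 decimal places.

P₂O₅ per hectare = 389.8 × 13% = 50.674 kg.
Elemental P = 50.674 × 0.4364 = 22.1141 kg per hectare.

22.11 kg P per hectare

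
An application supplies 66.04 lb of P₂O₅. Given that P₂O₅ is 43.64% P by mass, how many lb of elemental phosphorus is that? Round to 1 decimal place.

28.8 lb P

P = 66.04 × 0.4364 = 28.8199 lb.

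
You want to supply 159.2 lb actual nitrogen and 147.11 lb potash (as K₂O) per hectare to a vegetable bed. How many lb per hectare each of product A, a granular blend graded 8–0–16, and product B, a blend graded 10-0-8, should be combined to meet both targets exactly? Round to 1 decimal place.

Per-hectare balance (a = product A, b = product B):
N: 0.08·a + 0.1·b = 159.2
K₂O: 0.16·a + 0.08·b = 147.11
Solving simultaneously: a = 205.729, b = 1427.42.

205.7 lb product A, 1427.4 lb product B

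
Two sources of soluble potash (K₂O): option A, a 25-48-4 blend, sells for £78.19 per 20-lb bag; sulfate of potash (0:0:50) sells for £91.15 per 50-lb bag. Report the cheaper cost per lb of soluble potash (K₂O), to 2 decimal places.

£3.65 per lb K₂O (sulfate of potash)

option A: K₂O per bag = 20 × 4% = 0.8 lb; cost = 78.19 / 0.8 = £97.7375/lb K₂O.
sulfate of potash: K₂O per bag = 50 × 50% = 25 lb; cost = 91.15 / 25 = £3.6460/lb K₂O.
sulfate of potash is cheaper.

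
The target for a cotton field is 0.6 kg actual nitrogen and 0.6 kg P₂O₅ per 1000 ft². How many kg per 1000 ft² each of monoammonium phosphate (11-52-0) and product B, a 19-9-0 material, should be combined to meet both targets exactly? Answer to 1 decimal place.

0.7 kg monoammonium phosphate, 2.8 kg product B

With a, b = kg per 1000 ft² of monoammonium phosphate and product B:
N: 0.11·a + 0.19·b = 0.6
P₂O₅: 0.52·a + 0.09·b = 0.6
Eliminate a: (row1) − 0.11/0.52·(row2) → 0.170962·b = 0.473077, so b = 2.76715.
Back-substitute: a = (0.6 − 0.19·2.76715) / 0.11 = 0.674916.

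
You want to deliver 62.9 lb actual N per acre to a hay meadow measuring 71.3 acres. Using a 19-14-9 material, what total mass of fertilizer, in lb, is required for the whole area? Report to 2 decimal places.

23604.05 lb

Product per acre = 62.9 / 19% = 331.053 lb.
Total product = 331.053 × 71.3 = 23604.053 lb.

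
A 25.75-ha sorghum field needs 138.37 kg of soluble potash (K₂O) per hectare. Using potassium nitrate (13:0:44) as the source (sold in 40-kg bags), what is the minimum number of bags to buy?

203 bags

Product per hectare = 138.37 / 44% = 314.477 kg.
Total product = 314.477 × 25.75 = 8097.79 kg.
Bags = ⌈8097.79 / 40⌉ = 203.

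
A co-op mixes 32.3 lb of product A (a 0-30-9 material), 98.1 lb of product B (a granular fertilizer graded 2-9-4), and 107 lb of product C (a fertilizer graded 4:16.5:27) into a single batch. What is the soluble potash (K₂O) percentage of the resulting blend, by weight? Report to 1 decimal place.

15.0% K₂O

Total mass = 32.3 + 98.1 + 107 = 237.4 lb.
K₂O mass = 9%×32.3 + 4%×98.1 + 27%×107 = 35.721 lb.
% K₂O = 35.721 / 237.4 = 15.0468%.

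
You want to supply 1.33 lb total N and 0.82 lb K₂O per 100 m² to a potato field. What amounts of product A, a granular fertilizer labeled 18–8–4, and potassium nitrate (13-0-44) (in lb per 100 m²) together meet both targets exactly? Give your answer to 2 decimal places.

Per-100 m² balance (a = product A, b = potassium nitrate):
N: 0.18·a + 0.13·b = 1.33
K₂O: 0.04·a + 0.44·b = 0.82
From row1: a = (1.33 − 0.13·b) / 0.18.
Into row2: 0.04·(1.33 − 0.13·b)/0.18 + 0.44·b = 0.82 → b = 1.27568, a = 6.46757.

6.47 lb product A, 1.28 lb potassium nitrate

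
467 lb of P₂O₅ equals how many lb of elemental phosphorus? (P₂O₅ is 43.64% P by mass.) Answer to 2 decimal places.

203.80 lb P

P = 467 × 0.4364 = 203.799 lb.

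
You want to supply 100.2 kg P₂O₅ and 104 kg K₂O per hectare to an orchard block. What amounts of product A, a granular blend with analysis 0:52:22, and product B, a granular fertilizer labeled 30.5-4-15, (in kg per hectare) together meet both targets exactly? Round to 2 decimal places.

157.08 kg product A, 462.95 kg product B

With a, b = kg per hectare of product A and product B:
P₂O₅: 0.52·a + 0.04·b = 100.2
K₂O: 0.22·a + 0.15·b = 104
Eliminate b: (row1) − 0.04/0.15·(row2) → 0.461333·a = 72.4667, so a = 157.081.
Then b = (104 − 0.22·157.081) / 0.15 = 462.948.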